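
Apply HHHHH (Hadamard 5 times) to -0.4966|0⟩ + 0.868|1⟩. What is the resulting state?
0.2626|0⟩ - 0.9649|1⟩

H² = I, so H^5 = H: a single Hadamard. With (a, b) = (-0.4966, 0.868), H gives ((a + b)/√2, (a − b)/√2) = (0.2626, -0.9649).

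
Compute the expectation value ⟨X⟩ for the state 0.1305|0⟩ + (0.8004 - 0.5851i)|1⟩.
0.2089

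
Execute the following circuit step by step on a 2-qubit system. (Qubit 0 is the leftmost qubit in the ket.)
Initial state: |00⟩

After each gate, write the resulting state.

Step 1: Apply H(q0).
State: 1/√2|00⟩ + 1/√2|10⟩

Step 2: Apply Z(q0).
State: 1/√2|00⟩ - 1/√2|10⟩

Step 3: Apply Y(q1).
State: (1/√2)i|01⟩ - (1/√2)i|11⟩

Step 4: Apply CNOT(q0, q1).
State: (1/√2)i|01⟩ - (1/√2)i|10⟩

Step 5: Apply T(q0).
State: (1/√2)i|01⟩ + (1/2 - (1/2)i)|10⟩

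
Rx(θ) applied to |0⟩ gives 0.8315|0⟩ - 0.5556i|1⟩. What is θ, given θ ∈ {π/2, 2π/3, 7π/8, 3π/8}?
3π/8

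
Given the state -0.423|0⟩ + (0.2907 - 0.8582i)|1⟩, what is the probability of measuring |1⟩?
0.821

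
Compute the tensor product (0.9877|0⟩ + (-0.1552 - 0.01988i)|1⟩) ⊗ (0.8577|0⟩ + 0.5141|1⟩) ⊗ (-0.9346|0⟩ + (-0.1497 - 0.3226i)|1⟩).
-0.7917|000⟩ + (-0.1268 - 0.2733i)|001⟩ - 0.4746|010⟩ + (-0.07601 - 0.1638i)|011⟩ + (0.1244 + 0.01594i)|100⟩ + (0.01443 + 0.0455i)|101⟩ + (0.07457 + 0.009552i)|110⟩ + (0.008647 + 0.02727i)|111⟩

amp(|b₁b₂…⟩) = product of the factor amplitudes for bits b₁, b₂, …; only kets whose every factor amplitude is nonzero survive.
|000⟩: (0.9877)(0.8577)(-0.9346) = -0.7917
|001⟩: (0.9877)(0.8577)(-0.1497 - 0.3226i) = (-0.1268 - 0.2733i)
|010⟩: (0.9877)(0.5141)(-0.9346) = -0.4746
|011⟩: (0.9877)(0.5141)(-0.1497 - 0.3226i) = (-0.07601 - 0.1638i)
|100⟩: (-0.1552 - 0.01988i)(0.8577)(-0.9346) = (0.1244 + 0.01594i)
|101⟩: (-0.1552 - 0.01988i)(0.8577)(-0.1497 - 0.3226i) = (0.01443 + 0.0455i)
|110⟩: (-0.1552 - 0.01988i)(0.5141)(-0.9346) = (0.07457 + 0.009552i)
|111⟩: (-0.1552 - 0.01988i)(0.5141)(-0.1497 - 0.3226i) = (0.008647 + 0.02727i)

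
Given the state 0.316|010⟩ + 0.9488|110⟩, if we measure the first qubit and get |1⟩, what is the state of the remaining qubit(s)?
|10⟩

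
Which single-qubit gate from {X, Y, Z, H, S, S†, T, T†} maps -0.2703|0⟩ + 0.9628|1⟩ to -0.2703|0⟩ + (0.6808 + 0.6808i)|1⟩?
T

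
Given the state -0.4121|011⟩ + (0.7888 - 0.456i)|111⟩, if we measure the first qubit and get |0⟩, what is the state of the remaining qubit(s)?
-|11⟩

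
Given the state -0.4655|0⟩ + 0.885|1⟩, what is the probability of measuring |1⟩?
0.7832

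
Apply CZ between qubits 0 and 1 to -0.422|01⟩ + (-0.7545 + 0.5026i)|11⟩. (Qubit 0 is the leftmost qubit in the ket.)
-0.422|01⟩ + (0.7545 - 0.5026i)|11⟩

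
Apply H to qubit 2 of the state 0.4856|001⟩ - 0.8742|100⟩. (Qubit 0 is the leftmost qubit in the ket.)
0.3434|000⟩ - 0.3434|001⟩ - 0.6182|100⟩ - 0.6182|101⟩

H on qubit 2 mixes each pair of kets that differ only in qubit 2: amplitudes (a, b) of (|…0…⟩, |…1…⟩) become ((a + b)/√2, (a − b)/√2). Kets absent from the input have amplitude 0.
(|000⟩, |001⟩): (a, b) = (0, 0.4856) → (0.3434, -0.3434)
(|100⟩, |101⟩): (a, b) = (-0.8742, 0) → (-0.6182, -0.6182)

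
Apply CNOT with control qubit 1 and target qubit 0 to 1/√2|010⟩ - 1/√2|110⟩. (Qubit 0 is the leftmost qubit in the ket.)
-1/√2|010⟩ + 1/√2|110⟩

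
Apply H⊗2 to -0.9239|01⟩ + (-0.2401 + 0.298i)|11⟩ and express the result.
(-0.582 + 0.149i)|00⟩ + (0.582 - 0.149i)|01⟩ + (-0.3419 - 0.149i)|10⟩ + (0.3419 + 0.149i)|11⟩

H⊗2 gives amp(|y⟩) = (1/2) Σ_x (−1)^(x·y) amp(|x⟩), where x·y is the number of positions in which both x and y have a 1.
|00⟩: (-0.9239 + (-0.2401 + 0.298i))/2 = (-0.582 + 0.149i)
|01⟩: (0.9239 - (-0.2401 + 0.298i))/2 = (0.582 - 0.149i)
|10⟩: (-0.9239 - (-0.2401 + 0.298i))/2 = (-0.3419 - 0.149i)
|11⟩: (0.9239 + (-0.2401 + 0.298i))/2 = (0.3419 + 0.149i)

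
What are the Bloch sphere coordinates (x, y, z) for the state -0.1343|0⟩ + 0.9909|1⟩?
(-0.2662, 0, -0.9638)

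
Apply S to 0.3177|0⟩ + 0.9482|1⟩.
0.3177|0⟩ + 0.9482i|1⟩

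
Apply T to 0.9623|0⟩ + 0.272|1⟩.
0.9623|0⟩ + (0.1923 + 0.1923i)|1⟩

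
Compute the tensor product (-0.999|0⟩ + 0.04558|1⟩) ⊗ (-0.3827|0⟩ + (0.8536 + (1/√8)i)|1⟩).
0.3823|00⟩ + (-0.8527 - 0.3532i)|01⟩ - 0.01744|10⟩ + (0.03891 + 0.01611i)|11⟩

amp(|b₁b₂…⟩) = product of the factor amplitudes for bits b₁, b₂, …; only kets whose every factor amplitude is nonzero survive.
|00⟩: (-0.999)(-0.3827) = 0.3823
|01⟩: (-0.999)(0.8536 + (1/√8)i) = (-0.8527 - 0.3532i)
|10⟩: (0.04558)(-0.3827) = -0.01744
|11⟩: (0.04558)(0.8536 + (1/√8)i) = (0.03891 + 0.01611i)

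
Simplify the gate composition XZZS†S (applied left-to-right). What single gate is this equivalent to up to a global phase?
X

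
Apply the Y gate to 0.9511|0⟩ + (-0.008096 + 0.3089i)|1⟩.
(0.3089 + 0.008096i)|0⟩ + 0.9511i|1⟩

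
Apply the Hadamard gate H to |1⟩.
1/√2|0⟩ - 1/√2|1⟩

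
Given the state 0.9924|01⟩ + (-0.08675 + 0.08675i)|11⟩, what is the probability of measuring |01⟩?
0.9849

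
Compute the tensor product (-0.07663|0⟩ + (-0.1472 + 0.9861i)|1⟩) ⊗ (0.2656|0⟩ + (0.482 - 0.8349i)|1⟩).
-0.02035|00⟩ + (-0.03694 + 0.06398i)|01⟩ + (-0.0391 + 0.2619i)|10⟩ + (0.7523 + 0.5982i)|11⟩

amp(|b₁b₂…⟩) = product of the factor amplitudes for bits b₁, b₂, …; only kets whose every factor amplitude is nonzero survive.
|00⟩: (-0.07663)(0.2656) = -0.02035
|01⟩: (-0.07663)(0.482 - 0.8349i) = (-0.03694 + 0.06398i)
|10⟩: (-0.1472 + 0.9861i)(0.2656) = (-0.0391 + 0.2619i)
|11⟩: (-0.1472 + 0.9861i)(0.482 - 0.8349i) = (0.7523 + 0.5982i)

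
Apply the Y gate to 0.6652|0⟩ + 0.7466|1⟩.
-0.7466i|0⟩ + 0.6652i|1⟩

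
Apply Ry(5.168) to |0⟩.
-0.8485|0⟩ + 0.5291|1⟩

Ry(5.168) = [[cos(θ/2), −sin(θ/2)], [sin(θ/2), cos(θ/2)]]; θ = 5.168, cos(θ/2) ≈ -0.848531, sin(θ/2) ≈ 0.529145.
With a = amp(|0⟩) = 1 and b = amp(|1⟩) = 0:
new amp(|0⟩) = (-0.848531)·a + (-0.529145)·b = -0.8485
new amp(|1⟩) = (0.529145)·a + (-0.848531)·b = 0.5291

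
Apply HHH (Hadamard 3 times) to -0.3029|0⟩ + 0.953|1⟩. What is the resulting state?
0.4597|0⟩ - 0.8881|1⟩

H² = I, so H^3 = H: a single Hadamard. With (a, b) = (-0.3029, 0.953), H gives ((a + b)/√2, (a − b)/√2) = (0.4597, -0.8881).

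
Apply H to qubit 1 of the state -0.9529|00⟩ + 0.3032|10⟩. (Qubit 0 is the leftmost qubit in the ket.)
-0.6738|00⟩ - 0.6738|01⟩ + 0.2144|10⟩ + 0.2144|11⟩

H on qubit 1 mixes each pair of kets that differ only in qubit 1: amplitudes (a, b) of (|…0…⟩, |…1…⟩) become ((a + b)/√2, (a − b)/√2). Kets absent from the input have amplitude 0.
(|00⟩, |01⟩): (a, b) = (-0.9529, 0) → (-0.6738, -0.6738)
(|10⟩, |11⟩): (a, b) = (0.3032, 0) → (0.2144, 0.2144)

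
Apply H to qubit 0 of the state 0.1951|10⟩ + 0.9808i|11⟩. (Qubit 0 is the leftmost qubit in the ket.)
0.138|00⟩ + 0.6935i|01⟩ - 0.138|10⟩ - 0.6935i|11⟩

H on qubit 0 mixes each pair of kets that differ only in qubit 0: amplitudes (a, b) of (|…0…⟩, |…1…⟩) become ((a + b)/√2, (a − b)/√2). Kets absent from the input have amplitude 0.
(|00⟩, |10⟩): (a, b) = (0, 0.1951) → (0.138, -0.138)
(|01⟩, |11⟩): (a, b) = (0, 0.9808i) → (0.6935i, -0.6935i)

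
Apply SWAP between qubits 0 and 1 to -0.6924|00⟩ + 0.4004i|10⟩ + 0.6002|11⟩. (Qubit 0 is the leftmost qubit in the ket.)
-0.6924|00⟩ + 0.4004i|01⟩ + 0.6002|11⟩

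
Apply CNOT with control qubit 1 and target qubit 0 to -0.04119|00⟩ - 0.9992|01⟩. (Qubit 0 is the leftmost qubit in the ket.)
-0.04119|00⟩ - 0.9992|11⟩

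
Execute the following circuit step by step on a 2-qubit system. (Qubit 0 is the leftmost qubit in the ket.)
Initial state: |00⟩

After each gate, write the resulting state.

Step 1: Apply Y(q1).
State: i|01⟩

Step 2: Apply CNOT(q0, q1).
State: i|01⟩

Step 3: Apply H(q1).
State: (1/√2)i|00⟩ - (1/√2)i|01⟩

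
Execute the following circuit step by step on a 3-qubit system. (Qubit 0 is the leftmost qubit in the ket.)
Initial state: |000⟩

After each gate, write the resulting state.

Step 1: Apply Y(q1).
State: i|010⟩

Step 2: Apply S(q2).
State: i|010⟩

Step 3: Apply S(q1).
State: -|010⟩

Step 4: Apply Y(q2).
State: -i|011⟩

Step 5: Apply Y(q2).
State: -|010⟩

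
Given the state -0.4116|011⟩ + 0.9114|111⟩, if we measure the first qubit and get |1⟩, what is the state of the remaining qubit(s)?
|11⟩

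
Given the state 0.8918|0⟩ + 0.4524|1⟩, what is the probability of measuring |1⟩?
0.2047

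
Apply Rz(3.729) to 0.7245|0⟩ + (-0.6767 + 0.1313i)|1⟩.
(-0.2097 - 0.6935i)|0⟩ + (0.07023 - 0.6857i)|1⟩

Rz(3.729) = [[e^(−iθ/2), 0], [0, e^(iθ/2)]] with e^(±iθ/2) = cos(θ/2) ± i·sin(θ/2); θ = 3.729, cos(θ/2) ≈ -0.289499, sin(θ/2) ≈ 0.957178.
With a = amp(|0⟩) = 0.7245 and b = amp(|1⟩) = (-0.6767 + 0.1313i):
new amp(|0⟩) = (-0.289499 - 0.957178i)·a = (-0.2097 - 0.6935i)
new amp(|1⟩) = (-0.289499 + 0.957178i)·b = (0.07023 - 0.6857i)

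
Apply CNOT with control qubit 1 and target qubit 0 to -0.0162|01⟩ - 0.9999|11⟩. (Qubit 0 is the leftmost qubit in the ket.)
-0.9999|01⟩ - 0.0162|11⟩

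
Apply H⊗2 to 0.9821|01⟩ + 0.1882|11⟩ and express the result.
0.5852|00⟩ - 0.5852|01⟩ + 0.397|10⟩ - 0.397|11⟩

H⊗2 gives amp(|y⟩) = (1/2) Σ_x (−1)^(x·y) amp(|x⟩), where x·y is the number of positions in which both x and y have a 1.
|00⟩: (0.9821 + 0.1882)/2 = 0.5852
|01⟩: (-0.9821 - 0.1882)/2 = -0.5852
|10⟩: (0.9821 - 0.1882)/2 = 0.397
|11⟩: (-0.9821 + 0.1882)/2 = -0.397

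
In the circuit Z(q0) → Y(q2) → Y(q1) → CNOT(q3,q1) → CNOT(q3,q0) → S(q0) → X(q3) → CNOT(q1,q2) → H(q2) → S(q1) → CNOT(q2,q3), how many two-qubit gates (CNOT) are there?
4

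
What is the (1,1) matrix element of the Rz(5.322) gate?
(-0.8867 + 0.4623i)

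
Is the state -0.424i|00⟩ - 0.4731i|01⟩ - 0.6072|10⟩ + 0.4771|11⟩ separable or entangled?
Entangled

Writing the state as a|00⟩ + b|01⟩ + c|10⟩ + d|11⟩, it is a product state iff ad − bc = 0.
Here (a, b, c, d) = (-0.424i, -0.4731i, -0.6072, 0.4771): ad − bc = (-0.424i)(0.4771) − (-0.4731i)(-0.6072) = -0.4896i ≠ 0, so the state is entangled.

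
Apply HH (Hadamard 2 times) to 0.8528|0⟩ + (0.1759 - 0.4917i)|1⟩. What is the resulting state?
0.8528|0⟩ + (0.1759 - 0.4917i)|1⟩

H² = I, so an even number of Hadamards cancels: H^2 = I and the state is unchanged.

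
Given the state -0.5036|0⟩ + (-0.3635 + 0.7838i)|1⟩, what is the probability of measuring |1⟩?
0.7465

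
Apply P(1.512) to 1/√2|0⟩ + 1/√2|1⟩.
1/√2|0⟩ + (0.04155 + 0.7059i)|1⟩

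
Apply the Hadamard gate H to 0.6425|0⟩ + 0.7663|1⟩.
0.9962|0⟩ - 0.08754|1⟩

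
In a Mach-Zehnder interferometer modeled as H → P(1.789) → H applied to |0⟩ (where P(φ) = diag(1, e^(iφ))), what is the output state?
(0.3918 + 0.4881i)|0⟩ + (0.6082 - 0.4881i)|1⟩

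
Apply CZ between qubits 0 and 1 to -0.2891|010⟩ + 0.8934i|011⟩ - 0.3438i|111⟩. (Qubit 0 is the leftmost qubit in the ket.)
-0.2891|010⟩ + 0.8934i|011⟩ + 0.3438i|111⟩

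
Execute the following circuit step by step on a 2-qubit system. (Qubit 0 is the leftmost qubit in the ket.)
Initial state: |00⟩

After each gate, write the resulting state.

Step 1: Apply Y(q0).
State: i|10⟩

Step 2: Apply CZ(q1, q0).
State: i|10⟩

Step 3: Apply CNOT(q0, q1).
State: i|11⟩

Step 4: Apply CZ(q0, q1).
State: -i|11⟩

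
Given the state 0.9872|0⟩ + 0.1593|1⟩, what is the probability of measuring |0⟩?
0.9746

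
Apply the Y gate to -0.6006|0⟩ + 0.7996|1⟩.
-0.7996i|0⟩ - 0.6006i|1⟩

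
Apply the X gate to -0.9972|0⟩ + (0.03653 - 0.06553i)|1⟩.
(0.03653 - 0.06553i)|0⟩ - 0.9972|1⟩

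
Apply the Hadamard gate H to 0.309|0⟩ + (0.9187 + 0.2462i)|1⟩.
(0.8681 + 0.1741i)|0⟩ + (-0.4311 - 0.1741i)|1⟩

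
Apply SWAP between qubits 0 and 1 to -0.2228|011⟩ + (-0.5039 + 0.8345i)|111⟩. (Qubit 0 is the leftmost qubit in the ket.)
-0.2228|101⟩ + (-0.5039 + 0.8345i)|111⟩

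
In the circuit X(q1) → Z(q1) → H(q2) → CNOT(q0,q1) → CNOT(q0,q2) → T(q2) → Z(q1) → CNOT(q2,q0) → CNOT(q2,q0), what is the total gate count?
9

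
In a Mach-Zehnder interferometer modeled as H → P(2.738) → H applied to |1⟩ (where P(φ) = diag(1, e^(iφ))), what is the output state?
(0.9598 - 0.1964i)|0⟩ + (0.04017 + 0.1964i)|1⟩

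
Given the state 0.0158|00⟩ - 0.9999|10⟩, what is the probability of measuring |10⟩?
0.9998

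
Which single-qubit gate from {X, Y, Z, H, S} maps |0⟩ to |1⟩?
X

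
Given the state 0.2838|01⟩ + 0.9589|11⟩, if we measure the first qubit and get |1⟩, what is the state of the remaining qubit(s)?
|1⟩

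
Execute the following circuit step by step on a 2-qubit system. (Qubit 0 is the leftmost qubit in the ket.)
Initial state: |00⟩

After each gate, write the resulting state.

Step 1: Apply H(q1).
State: 1/√2|00⟩ + 1/√2|01⟩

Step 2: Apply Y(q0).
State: (1/√2)i|10⟩ + (1/√2)i|11⟩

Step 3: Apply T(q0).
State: (-1/2 + (1/2)i)|10⟩ + (-1/2 + (1/2)i)|11⟩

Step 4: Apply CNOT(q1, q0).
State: (-1/2 + (1/2)i)|01⟩ + (-1/2 + (1/2)i)|10⟩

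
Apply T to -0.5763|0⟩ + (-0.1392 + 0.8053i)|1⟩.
-0.5763|0⟩ + (-0.6679 + 0.471i)|1⟩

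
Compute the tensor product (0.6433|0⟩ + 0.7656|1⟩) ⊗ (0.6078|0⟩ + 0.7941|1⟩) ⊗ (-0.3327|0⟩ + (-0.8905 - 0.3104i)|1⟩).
-0.1301|000⟩ + (-0.3482 - 0.1214i)|001⟩ - 0.17|010⟩ + (-0.4549 - 0.1586i)|011⟩ - 0.1548|100⟩ + (-0.4144 - 0.1444i)|101⟩ - 0.2023|110⟩ + (-0.5414 - 0.1887i)|111⟩

amp(|b₁b₂…⟩) = product of the factor amplitudes for bits b₁, b₂, …; only kets whose every factor amplitude is nonzero survive.
|000⟩: (0.6433)(0.6078)(-0.3327) = -0.1301
|001⟩: (0.6433)(0.6078)(-0.8905 - 0.3104i) = (-0.3482 - 0.1214i)
|010⟩: (0.6433)(0.7941)(-0.3327) = -0.17
|011⟩: (0.6433)(0.7941)(-0.8905 - 0.3104i) = (-0.4549 - 0.1586i)
|100⟩: (0.7656)(0.6078)(-0.3327) = -0.1548
|101⟩: (0.7656)(0.6078)(-0.8905 - 0.3104i) = (-0.4144 - 0.1444i)
|110⟩: (0.7656)(0.7941)(-0.3327) = -0.2023
|111⟩: (0.7656)(0.7941)(-0.8905 - 0.3104i) = (-0.5414 - 0.1887i)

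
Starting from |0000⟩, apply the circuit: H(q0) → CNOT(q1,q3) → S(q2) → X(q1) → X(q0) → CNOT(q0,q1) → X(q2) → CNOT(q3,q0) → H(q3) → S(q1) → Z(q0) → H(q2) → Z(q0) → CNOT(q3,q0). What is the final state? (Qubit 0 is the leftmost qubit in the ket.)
1/√8|0001⟩ - 1/√8|0011⟩ + (1/√8)i|0100⟩ - (1/√8)i|0110⟩ + 1/√8|1000⟩ - 1/√8|1010⟩ + (1/√8)i|1101⟩ - (1/√8)i|1111⟩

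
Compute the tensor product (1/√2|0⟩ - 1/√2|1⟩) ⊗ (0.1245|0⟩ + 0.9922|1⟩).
0.08803|00⟩ + 0.7016|01⟩ - 0.08803|10⟩ - 0.7016|11⟩

amp(|b₁b₂…⟩) = product of the factor amplitudes for bits b₁, b₂, …; only kets whose every factor amplitude is nonzero survive.
|00⟩: (1/√2)(0.1245) = 0.08803
|01⟩: (1/√2)(0.9922) = 0.7016
|10⟩: (-1/√2)(0.1245) = -0.08803
|11⟩: (-1/√2)(0.9922) = -0.7016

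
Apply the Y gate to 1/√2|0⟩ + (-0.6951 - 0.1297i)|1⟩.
(-0.1297 + 0.6951i)|0⟩ + (1/√2)i|1⟩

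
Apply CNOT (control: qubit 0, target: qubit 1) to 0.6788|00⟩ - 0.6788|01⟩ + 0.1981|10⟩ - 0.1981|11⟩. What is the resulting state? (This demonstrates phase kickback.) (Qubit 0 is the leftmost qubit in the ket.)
0.6788|00⟩ - 0.6788|01⟩ - 0.1981|10⟩ + 0.1981|11⟩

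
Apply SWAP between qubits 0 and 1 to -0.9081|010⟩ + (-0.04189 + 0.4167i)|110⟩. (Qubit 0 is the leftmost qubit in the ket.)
-0.9081|100⟩ + (-0.04189 + 0.4167i)|110⟩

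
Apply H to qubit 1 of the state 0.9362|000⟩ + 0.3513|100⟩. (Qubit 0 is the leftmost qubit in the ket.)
0.662|000⟩ + 0.662|010⟩ + 0.2484|100⟩ + 0.2484|110⟩

H on qubit 1 mixes each pair of kets that differ only in qubit 1: amplitudes (a, b) of (|…0…⟩, |…1…⟩) become ((a + b)/√2, (a − b)/√2). Kets absent from the input have amplitude 0.
(|000⟩, |010⟩): (a, b) = (0.9362, 0) → (0.662, 0.662)
(|100⟩, |110⟩): (a, b) = (0.3513, 0) → (0.2484, 0.2484)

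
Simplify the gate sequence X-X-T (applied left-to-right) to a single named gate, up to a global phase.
T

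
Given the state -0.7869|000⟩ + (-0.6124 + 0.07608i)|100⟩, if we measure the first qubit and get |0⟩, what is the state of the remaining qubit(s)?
-|00⟩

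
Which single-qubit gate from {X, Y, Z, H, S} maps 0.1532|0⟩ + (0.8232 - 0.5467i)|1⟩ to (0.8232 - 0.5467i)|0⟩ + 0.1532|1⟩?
X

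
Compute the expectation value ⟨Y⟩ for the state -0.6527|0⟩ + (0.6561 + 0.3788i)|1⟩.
-0.4945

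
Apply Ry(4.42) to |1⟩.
-0.8026|0⟩ - 0.5966|1⟩

Ry(4.42) = [[cos(θ/2), −sin(θ/2)], [sin(θ/2), cos(θ/2)]]; θ = 4.42, cos(θ/2) ≈ -0.596557, sin(θ/2) ≈ 0.802571.
With a = amp(|0⟩) = 0 and b = amp(|1⟩) = 1:
new amp(|0⟩) = (-0.596557)·a + (-0.802571)·b = -0.8026
new amp(|1⟩) = (0.802571)·a + (-0.596557)·b = -0.5966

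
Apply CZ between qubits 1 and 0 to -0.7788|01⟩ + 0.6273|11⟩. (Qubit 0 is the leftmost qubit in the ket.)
-0.7788|01⟩ - 0.6273|11⟩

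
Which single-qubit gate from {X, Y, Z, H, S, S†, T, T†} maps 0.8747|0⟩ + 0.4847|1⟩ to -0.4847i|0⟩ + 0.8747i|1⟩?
Y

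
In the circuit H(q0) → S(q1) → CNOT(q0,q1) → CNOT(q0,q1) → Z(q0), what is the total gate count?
5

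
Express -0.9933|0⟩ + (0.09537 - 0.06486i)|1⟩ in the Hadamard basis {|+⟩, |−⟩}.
(-0.6349 - 0.04586i)|+⟩ + (-0.7698 + 0.04586i)|−⟩

With |ψ⟩ = α|0⟩ + β|1⟩, the Hadamard-basis coefficients are ⟨+|ψ⟩ = (α + β)/√2 and ⟨−|ψ⟩ = (α − β)/√2.
Here α = -0.9933, β = (0.09537 - 0.06486i): (α + β)/√2 = (-0.6349 - 0.04586i), (α − β)/√2 = (-0.7698 + 0.04586i).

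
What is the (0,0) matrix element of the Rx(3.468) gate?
-0.1625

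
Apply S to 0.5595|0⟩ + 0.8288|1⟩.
0.5595|0⟩ + 0.8288i|1⟩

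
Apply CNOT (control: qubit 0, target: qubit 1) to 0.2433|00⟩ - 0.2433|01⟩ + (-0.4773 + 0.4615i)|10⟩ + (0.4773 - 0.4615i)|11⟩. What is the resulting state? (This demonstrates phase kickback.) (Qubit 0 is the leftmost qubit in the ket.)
0.2433|00⟩ - 0.2433|01⟩ + (0.4773 - 0.4615i)|10⟩ + (-0.4773 + 0.4615i)|11⟩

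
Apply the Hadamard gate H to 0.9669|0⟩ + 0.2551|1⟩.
0.8641|0⟩ + 0.5033|1⟩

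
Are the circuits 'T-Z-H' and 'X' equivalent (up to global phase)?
No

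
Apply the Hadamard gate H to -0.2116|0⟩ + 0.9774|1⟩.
0.5415|0⟩ - 0.8407|1⟩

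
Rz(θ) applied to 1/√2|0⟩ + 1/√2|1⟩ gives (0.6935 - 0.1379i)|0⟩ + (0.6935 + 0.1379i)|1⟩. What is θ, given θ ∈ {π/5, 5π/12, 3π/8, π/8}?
π/8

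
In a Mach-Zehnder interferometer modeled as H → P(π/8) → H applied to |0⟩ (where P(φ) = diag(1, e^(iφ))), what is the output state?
(0.9619 + 0.1913i)|0⟩ + (0.03806 - 0.1913i)|1⟩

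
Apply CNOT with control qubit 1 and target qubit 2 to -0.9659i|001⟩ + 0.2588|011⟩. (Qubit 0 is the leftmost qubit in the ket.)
-0.9659i|001⟩ + 0.2588|010⟩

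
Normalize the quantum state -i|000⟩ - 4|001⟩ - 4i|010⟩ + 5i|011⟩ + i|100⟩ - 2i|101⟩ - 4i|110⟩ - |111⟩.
-0.1118i|000⟩ - 1/√5|001⟩ - (1/√5)i|010⟩ + 0.559i|011⟩ + 0.1118i|100⟩ - 0.2236i|101⟩ - (1/√5)i|110⟩ - 0.1118|111⟩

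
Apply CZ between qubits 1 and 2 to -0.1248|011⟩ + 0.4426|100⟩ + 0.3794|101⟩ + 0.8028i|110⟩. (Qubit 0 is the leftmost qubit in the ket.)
0.1248|011⟩ + 0.4426|100⟩ + 0.3794|101⟩ + 0.8028i|110⟩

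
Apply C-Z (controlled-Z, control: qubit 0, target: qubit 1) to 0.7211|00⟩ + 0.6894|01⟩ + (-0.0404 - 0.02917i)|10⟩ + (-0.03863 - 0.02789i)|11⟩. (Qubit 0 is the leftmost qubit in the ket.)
0.7211|00⟩ + 0.6894|01⟩ + (-0.0404 - 0.02917i)|10⟩ + (0.03863 + 0.02789i)|11⟩

C-Z leaves the control-|0⟩ kets |00⟩, |01⟩ unchanged and applies Z to qubit 1 on the control-|1⟩ pair (|10⟩, |11⟩).
Z = [[1, 0], [0, -1]].
With a = amp(|10⟩) = (-0.0404 - 0.02917i) and b = amp(|11⟩) = (-0.03863 - 0.02789i):
new amp(|10⟩) = (1)·a = (-0.0404 - 0.02917i)
new amp(|11⟩) = (-1)·b = (0.03863 + 0.02789i)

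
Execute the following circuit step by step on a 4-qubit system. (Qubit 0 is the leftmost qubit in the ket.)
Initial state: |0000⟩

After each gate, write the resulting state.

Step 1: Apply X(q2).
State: |0010⟩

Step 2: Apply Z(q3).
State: |0010⟩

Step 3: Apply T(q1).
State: |0010⟩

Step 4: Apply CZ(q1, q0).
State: |0010⟩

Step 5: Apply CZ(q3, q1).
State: |0010⟩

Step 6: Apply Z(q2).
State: -|0010⟩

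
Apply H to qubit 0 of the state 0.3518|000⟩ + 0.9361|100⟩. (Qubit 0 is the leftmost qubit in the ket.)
0.9107|000⟩ - 0.4132|100⟩

H on qubit 0 mixes each pair of kets that differ only in qubit 0: amplitudes (a, b) of (|…0…⟩, |…1…⟩) become ((a + b)/√2, (a − b)/√2). Kets absent from the input have amplitude 0.
(|000⟩, |100⟩): (a, b) = (0.3518, 0.9361) → (0.9107, -0.4132)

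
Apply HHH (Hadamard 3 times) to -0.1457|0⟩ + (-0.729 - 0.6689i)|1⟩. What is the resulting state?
(-0.6185 - 0.473i)|0⟩ + (0.4125 + 0.473i)|1⟩

H² = I, so H^3 = H: a single Hadamard. With (a, b) = (-0.1457, (-0.729 - 0.6689i)), H gives ((a + b)/√2, (a − b)/√2) = ((-0.6185 - 0.473i), (0.4125 + 0.473i)).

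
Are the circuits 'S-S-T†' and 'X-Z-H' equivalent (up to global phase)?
No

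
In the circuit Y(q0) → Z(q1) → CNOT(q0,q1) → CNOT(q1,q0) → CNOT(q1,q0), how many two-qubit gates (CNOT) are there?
3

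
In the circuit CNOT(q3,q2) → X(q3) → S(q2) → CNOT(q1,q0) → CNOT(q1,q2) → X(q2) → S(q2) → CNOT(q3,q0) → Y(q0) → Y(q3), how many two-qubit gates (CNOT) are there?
4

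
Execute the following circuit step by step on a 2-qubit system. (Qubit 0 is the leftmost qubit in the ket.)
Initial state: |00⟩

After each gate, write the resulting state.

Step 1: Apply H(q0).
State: 1/√2|00⟩ + 1/√2|10⟩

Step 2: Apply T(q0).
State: 1/√2|00⟩ + (1/2 + (1/2)i)|10⟩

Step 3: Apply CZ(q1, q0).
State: 1/√2|00⟩ + (1/2 + (1/2)i)|10⟩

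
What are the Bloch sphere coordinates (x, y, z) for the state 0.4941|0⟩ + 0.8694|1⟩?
(0.8591, 0, -0.5117)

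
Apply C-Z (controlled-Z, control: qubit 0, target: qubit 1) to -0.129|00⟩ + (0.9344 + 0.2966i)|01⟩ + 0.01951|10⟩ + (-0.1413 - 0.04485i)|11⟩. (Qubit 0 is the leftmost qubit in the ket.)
-0.129|00⟩ + (0.9344 + 0.2966i)|01⟩ + 0.01951|10⟩ + (0.1413 + 0.04485i)|11⟩

C-Z leaves the control-|0⟩ kets |00⟩, |01⟩ unchanged and applies Z to qubit 1 on the control-|1⟩ pair (|10⟩, |11⟩).
Z = [[1, 0], [0, -1]].
With a = amp(|10⟩) = 0.01951 and b = amp(|11⟩) = (-0.1413 - 0.04485i):
new amp(|10⟩) = (1)·a = 0.01951
new amp(|11⟩) = (-1)·b = (0.1413 + 0.04485i)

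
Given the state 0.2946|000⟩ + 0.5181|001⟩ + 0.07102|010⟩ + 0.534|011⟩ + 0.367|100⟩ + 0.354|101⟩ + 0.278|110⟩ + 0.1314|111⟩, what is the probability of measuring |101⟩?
0.1253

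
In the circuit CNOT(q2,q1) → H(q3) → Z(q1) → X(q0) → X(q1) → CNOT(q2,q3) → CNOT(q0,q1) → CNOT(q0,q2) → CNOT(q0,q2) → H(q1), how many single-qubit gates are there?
5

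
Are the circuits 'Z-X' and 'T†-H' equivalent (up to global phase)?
No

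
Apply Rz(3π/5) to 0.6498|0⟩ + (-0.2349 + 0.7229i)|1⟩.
(0.3819 - 0.5257i)|0⟩ + (-0.7229 + 0.2349i)|1⟩

Rz(3π/5) = [[e^(−iθ/2), 0], [0, e^(iθ/2)]] with e^(±iθ/2) = cos(θ/2) ± i·sin(θ/2); θ = 3π/5, cos(θ/2) ≈ 0.587785, sin(θ/2) ≈ 0.809017.
With a = amp(|0⟩) = 0.6498 and b = amp(|1⟩) = (-0.2349 + 0.7229i):
new amp(|0⟩) = (0.587785 - 0.809017i)·a = (0.3819 - 0.5257i)
new amp(|1⟩) = (0.587785 + 0.809017i)·b = (-0.7229 + 0.2349i)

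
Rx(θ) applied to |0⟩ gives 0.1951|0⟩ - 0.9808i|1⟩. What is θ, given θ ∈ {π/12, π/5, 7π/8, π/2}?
7π/8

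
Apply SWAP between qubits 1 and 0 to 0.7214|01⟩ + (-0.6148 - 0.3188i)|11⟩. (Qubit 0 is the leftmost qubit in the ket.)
0.7214|10⟩ + (-0.6148 - 0.3188i)|11⟩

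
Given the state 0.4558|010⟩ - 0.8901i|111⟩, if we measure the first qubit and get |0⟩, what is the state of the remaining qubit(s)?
|10⟩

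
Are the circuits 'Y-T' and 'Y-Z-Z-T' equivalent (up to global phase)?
Yes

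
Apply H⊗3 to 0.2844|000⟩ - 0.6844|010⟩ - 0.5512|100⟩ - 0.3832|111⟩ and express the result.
-0.4718|000⟩ - 0.2008|001⟩ + 0.2831|010⟩ + 0.01216|011⟩ + 0.1889|100⟩ - 0.08202|101⟩ + 0.4019|110⟩ + 0.6729|111⟩

H⊗3 gives amp(|y⟩) = (1/2√2) Σ_x (−1)^(x·y) amp(|x⟩), where x·y is the number of positions in which both x and y have a 1.
|000⟩: (0.2844 - 0.6844 - 0.5512 - 0.3832)/(2√2) = -0.4718
|001⟩: (0.2844 - 0.6844 - 0.5512 + 0.3832)/(2√2) = -0.2008
|010⟩: (0.2844 + 0.6844 - 0.5512 + 0.3832)/(2√2) = 0.2831
|011⟩: (0.2844 + 0.6844 - 0.5512 - 0.3832)/(2√2) = 0.01216
|100⟩: (0.2844 - 0.6844 + 0.5512 + 0.3832)/(2√2) = 0.1889
|101⟩: (0.2844 - 0.6844 + 0.5512 - 0.3832)/(2√2) = -0.08202
|110⟩: (0.2844 + 0.6844 + 0.5512 - 0.3832)/(2√2) = 0.4019
|111⟩: (0.2844 + 0.6844 + 0.5512 + 0.3832)/(2√2) = 0.6729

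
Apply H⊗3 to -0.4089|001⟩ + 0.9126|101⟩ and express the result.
0.1781|000⟩ - 0.1781|001⟩ + 0.1781|010⟩ - 0.1781|011⟩ - 0.4672|100⟩ + 0.4672|101⟩ - 0.4672|110⟩ + 0.4672|111⟩

H⊗3 gives amp(|y⟩) = (1/2√2) Σ_x (−1)^(x·y) amp(|x⟩), where x·y is the number of positions in which both x and y have a 1.
|000⟩: (-0.4089 + 0.9126)/(2√2) = 0.1781
|001⟩: (0.4089 - 0.9126)/(2√2) = -0.1781
|010⟩: (-0.4089 + 0.9126)/(2√2) = 0.1781
|011⟩: (0.4089 - 0.9126)/(2√2) = -0.1781
|100⟩: (-0.4089 - 0.9126)/(2√2) = -0.4672
|101⟩: (0.4089 + 0.9126)/(2√2) = 0.4672
|110⟩: (-0.4089 - 0.9126)/(2√2) = -0.4672
|111⟩: (0.4089 + 0.9126)/(2√2) = 0.4672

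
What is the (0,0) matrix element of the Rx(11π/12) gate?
0.1305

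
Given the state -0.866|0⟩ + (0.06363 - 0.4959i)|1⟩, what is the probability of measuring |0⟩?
0.75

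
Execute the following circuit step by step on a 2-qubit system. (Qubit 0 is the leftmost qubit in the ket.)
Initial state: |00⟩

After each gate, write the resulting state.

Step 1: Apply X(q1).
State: |01⟩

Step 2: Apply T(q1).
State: (1/√2 + (1/√2)i)|01⟩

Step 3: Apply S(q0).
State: (1/√2 + (1/√2)i)|01⟩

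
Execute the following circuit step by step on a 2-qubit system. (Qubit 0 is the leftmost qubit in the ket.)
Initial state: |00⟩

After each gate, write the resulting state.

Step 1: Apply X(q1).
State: |01⟩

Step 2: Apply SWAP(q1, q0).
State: |10⟩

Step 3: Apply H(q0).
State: 1/√2|00⟩ - 1/√2|10⟩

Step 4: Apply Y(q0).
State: (1/√2)i|00⟩ + (1/√2)i|10⟩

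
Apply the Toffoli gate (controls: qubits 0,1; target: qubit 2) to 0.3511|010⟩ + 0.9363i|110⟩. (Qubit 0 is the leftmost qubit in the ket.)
0.3511|010⟩ + 0.9363i|111⟩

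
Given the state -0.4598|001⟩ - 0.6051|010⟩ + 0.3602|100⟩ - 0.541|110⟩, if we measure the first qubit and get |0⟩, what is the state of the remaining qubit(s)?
-0.605|01⟩ - 0.7962|10⟩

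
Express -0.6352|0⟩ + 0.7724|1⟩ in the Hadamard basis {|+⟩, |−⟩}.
0.09702|+⟩ - 0.9953|−⟩

With |ψ⟩ = α|0⟩ + β|1⟩, the Hadamard-basis coefficients are ⟨+|ψ⟩ = (α + β)/√2 and ⟨−|ψ⟩ = (α − β)/√2.
Here α = -0.6352, β = 0.7724: (α + β)/√2 = 0.09702, (α − β)/√2 = -0.9953.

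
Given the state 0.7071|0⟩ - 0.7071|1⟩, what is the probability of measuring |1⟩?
0.5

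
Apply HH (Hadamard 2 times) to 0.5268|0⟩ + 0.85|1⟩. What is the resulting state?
0.5268|0⟩ + 0.85|1⟩

H² = I, so an even number of Hadamards cancels: H^2 = I and the state is unchanged.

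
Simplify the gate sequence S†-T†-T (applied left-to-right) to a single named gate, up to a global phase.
S†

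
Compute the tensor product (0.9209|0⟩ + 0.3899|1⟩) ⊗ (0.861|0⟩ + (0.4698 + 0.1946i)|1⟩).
0.7929|00⟩ + (0.4326 + 0.1792i)|01⟩ + 0.3357|10⟩ + (0.1832 + 0.07587i)|11⟩

amp(|b₁b₂…⟩) = product of the factor amplitudes for bits b₁, b₂, …; only kets whose every factor amplitude is nonzero survive.
|00⟩: (0.9209)(0.861) = 0.7929
|01⟩: (0.9209)(0.4698 + 0.1946i) = (0.4326 + 0.1792i)
|10⟩: (0.3899)(0.861) = 0.3357
|11⟩: (0.3899)(0.4698 + 0.1946i) = (0.1832 + 0.07587i)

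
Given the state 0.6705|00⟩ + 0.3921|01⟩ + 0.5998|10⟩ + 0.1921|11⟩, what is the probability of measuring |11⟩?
0.0369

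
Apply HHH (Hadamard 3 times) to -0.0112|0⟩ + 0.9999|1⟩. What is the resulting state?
0.6991|0⟩ - 0.715|1⟩

H² = I, so H^3 = H: a single Hadamard. With (a, b) = (-0.0112, 0.9999), H gives ((a + b)/√2, (a − b)/√2) = (0.6991, -0.715).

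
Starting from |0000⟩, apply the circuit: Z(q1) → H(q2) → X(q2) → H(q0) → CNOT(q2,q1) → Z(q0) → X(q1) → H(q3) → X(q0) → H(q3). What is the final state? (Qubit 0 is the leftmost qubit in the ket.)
-1/2|0010⟩ - 1/2|0100⟩ + 1/2|1010⟩ + 1/2|1100⟩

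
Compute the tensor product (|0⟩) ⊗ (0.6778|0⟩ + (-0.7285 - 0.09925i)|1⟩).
0.6778|00⟩ + (-0.7285 - 0.09925i)|01⟩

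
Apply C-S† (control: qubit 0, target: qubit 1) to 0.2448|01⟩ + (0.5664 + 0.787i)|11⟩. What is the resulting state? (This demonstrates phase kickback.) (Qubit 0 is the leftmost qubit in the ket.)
0.2448|01⟩ + (0.787 - 0.5664i)|11⟩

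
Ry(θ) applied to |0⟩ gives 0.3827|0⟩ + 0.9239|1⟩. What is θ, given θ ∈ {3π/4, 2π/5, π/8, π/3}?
3π/4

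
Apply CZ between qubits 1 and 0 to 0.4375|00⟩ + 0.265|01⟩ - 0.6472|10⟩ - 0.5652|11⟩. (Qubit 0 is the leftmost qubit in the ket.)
0.4375|00⟩ + 0.265|01⟩ - 0.6472|10⟩ + 0.5652|11⟩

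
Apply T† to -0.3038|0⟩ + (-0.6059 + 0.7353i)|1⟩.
-0.3038|0⟩ + (0.0915 + 0.9484i)|1⟩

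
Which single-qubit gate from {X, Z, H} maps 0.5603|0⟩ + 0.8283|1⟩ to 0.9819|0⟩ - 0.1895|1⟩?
H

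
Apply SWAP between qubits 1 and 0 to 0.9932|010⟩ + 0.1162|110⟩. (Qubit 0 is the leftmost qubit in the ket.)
0.9932|100⟩ + 0.1162|110⟩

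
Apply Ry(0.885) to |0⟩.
0.9037|0⟩ + 0.4282|1⟩

Ry(0.885) = [[cos(θ/2), −sin(θ/2)], [sin(θ/2), cos(θ/2)]]; θ = 0.885, cos(θ/2) ≈ 0.903684, sin(θ/2) ≈ 0.4282.
With a = amp(|0⟩) = 1 and b = amp(|1⟩) = 0:
new amp(|0⟩) = (0.903684)·a + (-0.4282)·b = 0.9037
new amp(|1⟩) = (0.4282)·a + (0.903684)·b = 0.4282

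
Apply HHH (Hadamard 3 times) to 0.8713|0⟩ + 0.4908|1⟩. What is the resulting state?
0.9632|0⟩ + 0.2691|1⟩

H² = I, so H^3 = H: a single Hadamard. With (a, b) = (0.8713, 0.4908), H gives ((a + b)/√2, (a − b)/√2) = (0.9632, 0.2691).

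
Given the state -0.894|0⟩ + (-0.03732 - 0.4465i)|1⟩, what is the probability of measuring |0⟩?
0.7992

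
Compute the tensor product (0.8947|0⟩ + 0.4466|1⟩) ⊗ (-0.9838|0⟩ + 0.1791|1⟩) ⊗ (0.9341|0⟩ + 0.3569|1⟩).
-0.8222|000⟩ - 0.3141|001⟩ + 0.1497|010⟩ + 0.05719|011⟩ - 0.4104|100⟩ - 0.1568|101⟩ + 0.07471|110⟩ + 0.02855|111⟩

amp(|b₁b₂…⟩) = product of the factor amplitudes for bits b₁, b₂, …; only kets whose every factor amplitude is nonzero survive.
|000⟩: (0.8947)(-0.9838)(0.9341) = -0.8222
|001⟩: (0.8947)(-0.9838)(0.3569) = -0.3141
|010⟩: (0.8947)(0.1791)(0.9341) = 0.1497
|011⟩: (0.8947)(0.1791)(0.3569) = 0.05719
|100⟩: (0.4466)(-0.9838)(0.9341) = -0.4104
|101⟩: (0.4466)(-0.9838)(0.3569) = -0.1568
|110⟩: (0.4466)(0.1791)(0.9341) = 0.07471
|111⟩: (0.4466)(0.1791)(0.3569) = 0.02855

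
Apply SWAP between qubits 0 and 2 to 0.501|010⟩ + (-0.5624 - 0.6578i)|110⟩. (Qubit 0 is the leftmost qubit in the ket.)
0.501|010⟩ + (-0.5624 - 0.6578i)|011⟩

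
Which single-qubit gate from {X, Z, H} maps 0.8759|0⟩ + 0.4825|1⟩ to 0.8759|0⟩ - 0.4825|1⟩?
Z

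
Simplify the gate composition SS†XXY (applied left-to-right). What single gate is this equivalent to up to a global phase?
Y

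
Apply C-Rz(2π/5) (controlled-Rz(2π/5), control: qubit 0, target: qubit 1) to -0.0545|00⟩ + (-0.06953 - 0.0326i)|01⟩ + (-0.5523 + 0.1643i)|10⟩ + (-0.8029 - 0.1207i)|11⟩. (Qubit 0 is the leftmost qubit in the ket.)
-0.0545|00⟩ + (-0.06953 - 0.0326i)|01⟩ + (-0.3502 + 0.4576i)|10⟩ + (-0.5786 - 0.5696i)|11⟩

C-Rz(2π/5) leaves the control-|0⟩ kets |00⟩, |01⟩ unchanged and applies Rz(2π/5) to qubit 1 on the control-|1⟩ pair (|10⟩, |11⟩).
Rz(2π/5) = [[e^(−iθ/2), 0], [0, e^(iθ/2)]] with e^(±iθ/2) = cos(θ/2) ± i·sin(θ/2); θ = 2π/5, cos(θ/2) ≈ 0.809017, sin(θ/2) ≈ 0.587785.
With a = amp(|10⟩) = (-0.5523 + 0.1643i) and b = amp(|11⟩) = (-0.8029 - 0.1207i):
new amp(|10⟩) = (0.809017 - 0.587785i)·a = (-0.3502 + 0.4576i)
new amp(|11⟩) = (0.809017 + 0.587785i)·b = (-0.5786 - 0.5696i)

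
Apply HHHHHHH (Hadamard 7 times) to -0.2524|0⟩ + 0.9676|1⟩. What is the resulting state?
0.5057|0⟩ - 0.8627|1⟩

H² = I, so H^7 = H: a single Hadamard. With (a, b) = (-0.2524, 0.9676), H gives ((a + b)/√2, (a − b)/√2) = (0.5057, -0.8627).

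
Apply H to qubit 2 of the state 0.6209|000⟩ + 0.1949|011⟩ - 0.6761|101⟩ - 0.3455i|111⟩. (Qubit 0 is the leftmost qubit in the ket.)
0.439|000⟩ + 0.439|001⟩ + 0.1378|010⟩ - 0.1378|011⟩ - 0.4781|100⟩ + 0.4781|101⟩ - 0.2443i|110⟩ + 0.2443i|111⟩

H on qubit 2 mixes each pair of kets that differ only in qubit 2: amplitudes (a, b) of (|…0…⟩, |…1…⟩) become ((a + b)/√2, (a − b)/√2). Kets absent from the input have amplitude 0.
(|000⟩, |001⟩): (a, b) = (0.6209, 0) → (0.439, 0.439)
(|010⟩, |011⟩): (a, b) = (0, 0.1949) → (0.1378, -0.1378)
(|100⟩, |101⟩): (a, b) = (0, -0.6761) → (-0.4781, 0.4781)
(|110⟩, |111⟩): (a, b) = (0, -0.3455i) → (-0.2443i, 0.2443i)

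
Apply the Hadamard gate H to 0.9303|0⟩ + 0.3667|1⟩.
0.9171|0⟩ + 0.3985|1⟩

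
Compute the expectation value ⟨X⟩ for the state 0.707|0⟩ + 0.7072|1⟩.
1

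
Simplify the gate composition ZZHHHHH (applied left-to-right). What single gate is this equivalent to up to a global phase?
H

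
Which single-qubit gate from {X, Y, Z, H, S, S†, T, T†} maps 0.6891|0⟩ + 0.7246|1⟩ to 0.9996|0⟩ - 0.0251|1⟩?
H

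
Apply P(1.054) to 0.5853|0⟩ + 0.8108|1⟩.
0.5853|0⟩ + (0.4006 + 0.7049i)|1⟩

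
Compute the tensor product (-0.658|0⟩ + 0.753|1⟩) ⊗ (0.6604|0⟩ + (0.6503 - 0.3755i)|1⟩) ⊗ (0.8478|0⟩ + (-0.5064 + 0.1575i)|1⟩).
-0.3684|000⟩ + (0.2201 - 0.06844i)|001⟩ + (-0.3628 + 0.2095i)|010⟩ + (0.1778 - 0.1925i)|011⟩ + 0.4216|100⟩ + (-0.2518 + 0.07832i)|101⟩ + (0.4151 - 0.2397i)|110⟩ + (-0.2034 + 0.2203i)|111⟩

amp(|b₁b₂…⟩) = product of the factor amplitudes for bits b₁, b₂, …; only kets whose every factor amplitude is nonzero survive.
|000⟩: (-0.658)(0.6604)(0.8478) = -0.3684
|001⟩: (-0.658)(0.6604)(-0.5064 + 0.1575i) = (0.2201 - 0.06844i)
|010⟩: (-0.658)(0.6503 - 0.3755i)(0.8478) = (-0.3628 + 0.2095i)
|011⟩: (-0.658)(0.6503 - 0.3755i)(-0.5064 + 0.1575i) = (0.1778 - 0.1925i)
|100⟩: (0.753)(0.6604)(0.8478) = 0.4216
|101⟩: (0.753)(0.6604)(-0.5064 + 0.1575i) = (-0.2518 + 0.07832i)
|110⟩: (0.753)(0.6503 - 0.3755i)(0.8478) = (0.4151 - 0.2397i)
|111⟩: (0.753)(0.6503 - 0.3755i)(-0.5064 + 0.1575i) = (-0.2034 + 0.2203i)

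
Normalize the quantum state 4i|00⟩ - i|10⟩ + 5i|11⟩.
0.6172i|00⟩ - 0.1543i|10⟩ + 0.7715i|11⟩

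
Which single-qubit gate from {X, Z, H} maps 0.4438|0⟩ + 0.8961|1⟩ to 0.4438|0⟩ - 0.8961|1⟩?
Z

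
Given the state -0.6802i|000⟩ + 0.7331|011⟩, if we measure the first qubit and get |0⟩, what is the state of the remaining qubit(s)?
-0.6802i|00⟩ + 0.7331|11⟩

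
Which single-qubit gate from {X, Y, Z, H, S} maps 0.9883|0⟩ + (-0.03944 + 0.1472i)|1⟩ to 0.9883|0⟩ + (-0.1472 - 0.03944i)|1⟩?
S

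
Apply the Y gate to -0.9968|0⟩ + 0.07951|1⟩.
-0.07951i|0⟩ - 0.9968i|1⟩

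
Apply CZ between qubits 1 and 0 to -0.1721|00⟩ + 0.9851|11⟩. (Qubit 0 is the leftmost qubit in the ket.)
-0.1721|00⟩ - 0.9851|11⟩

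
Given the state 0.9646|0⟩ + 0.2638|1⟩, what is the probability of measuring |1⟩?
0.06959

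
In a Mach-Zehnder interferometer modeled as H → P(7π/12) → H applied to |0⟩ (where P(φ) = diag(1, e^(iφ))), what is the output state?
(0.3706 + 0.483i)|0⟩ + (0.6294 - 0.483i)|1⟩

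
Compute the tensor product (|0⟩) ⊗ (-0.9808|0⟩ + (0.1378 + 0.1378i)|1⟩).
-0.9808|00⟩ + (0.1378 + 0.1378i)|01⟩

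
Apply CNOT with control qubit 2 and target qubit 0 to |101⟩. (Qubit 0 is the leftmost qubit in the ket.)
|001⟩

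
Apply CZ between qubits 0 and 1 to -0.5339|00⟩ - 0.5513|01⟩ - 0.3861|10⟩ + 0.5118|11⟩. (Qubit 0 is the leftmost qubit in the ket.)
-0.5339|00⟩ - 0.5513|01⟩ - 0.3861|10⟩ - 0.5118|11⟩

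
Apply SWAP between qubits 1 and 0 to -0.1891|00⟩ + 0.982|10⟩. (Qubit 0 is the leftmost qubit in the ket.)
-0.1891|00⟩ + 0.982|01⟩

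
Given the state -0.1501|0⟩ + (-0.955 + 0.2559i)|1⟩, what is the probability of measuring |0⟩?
0.02253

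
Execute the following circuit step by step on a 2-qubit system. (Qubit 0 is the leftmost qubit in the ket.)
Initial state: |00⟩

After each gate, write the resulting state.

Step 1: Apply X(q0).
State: |10⟩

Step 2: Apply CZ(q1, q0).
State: |10⟩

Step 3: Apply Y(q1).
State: i|11⟩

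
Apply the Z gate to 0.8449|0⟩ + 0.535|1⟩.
0.8449|0⟩ - 0.535|1⟩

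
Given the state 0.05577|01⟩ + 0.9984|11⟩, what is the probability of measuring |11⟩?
0.9968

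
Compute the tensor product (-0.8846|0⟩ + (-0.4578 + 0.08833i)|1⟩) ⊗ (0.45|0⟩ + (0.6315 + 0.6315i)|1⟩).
-0.3981|00⟩ + (-0.5586 - 0.5586i)|01⟩ + (-0.206 + 0.03975i)|10⟩ + (-0.3449 - 0.2333i)|11⟩

amp(|b₁b₂…⟩) = product of the factor amplitudes for bits b₁, b₂, …; only kets whose every factor amplitude is nonzero survive.
|00⟩: (-0.8846)(0.45) = -0.3981
|01⟩: (-0.8846)(0.6315 + 0.6315i) = (-0.5586 - 0.5586i)
|10⟩: (-0.4578 + 0.08833i)(0.45) = (-0.206 + 0.03975i)
|11⟩: (-0.4578 + 0.08833i)(0.6315 + 0.6315i) = (-0.3449 - 0.2333i)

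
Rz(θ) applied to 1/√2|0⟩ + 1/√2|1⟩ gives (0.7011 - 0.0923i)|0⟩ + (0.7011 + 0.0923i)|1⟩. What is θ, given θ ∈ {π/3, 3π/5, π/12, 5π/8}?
π/12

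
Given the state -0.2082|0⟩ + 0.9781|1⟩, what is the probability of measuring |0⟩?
0.04335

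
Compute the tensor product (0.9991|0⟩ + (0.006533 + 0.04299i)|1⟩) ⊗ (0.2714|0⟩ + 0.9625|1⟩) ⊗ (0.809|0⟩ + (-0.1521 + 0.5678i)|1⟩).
0.2194|000⟩ + (-0.04124 + 0.154i)|001⟩ + 0.778|010⟩ + (-0.1463 + 0.546i)|011⟩ + (0.001434 + 0.009439i)|100⟩ + (-0.006894 - 0.0007679i)|101⟩ + (0.005087 + 0.03347i)|110⟩ + (-0.02445 - 0.002723i)|111⟩

amp(|b₁b₂…⟩) = product of the factor amplitudes for bits b₁, b₂, …; only kets whose every factor amplitude is nonzero survive.
|000⟩: (0.9991)(0.2714)(0.809) = 0.2194
|001⟩: (0.9991)(0.2714)(-0.1521 + 0.5678i) = (-0.04124 + 0.154i)
|010⟩: (0.9991)(0.9625)(0.809) = 0.778
|011⟩: (0.9991)(0.9625)(-0.1521 + 0.5678i) = (-0.1463 + 0.546i)
|100⟩: (0.006533 + 0.04299i)(0.2714)(0.809) = (0.001434 + 0.009439i)
|101⟩: (0.006533 + 0.04299i)(0.2714)(-0.1521 + 0.5678i) = (-0.006894 - 0.0007679i)
|110⟩: (0.006533 + 0.04299i)(0.9625)(0.809) = (0.005087 + 0.03347i)
|111⟩: (0.006533 + 0.04299i)(0.9625)(-0.1521 + 0.5678i) = (-0.02445 - 0.002723i)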